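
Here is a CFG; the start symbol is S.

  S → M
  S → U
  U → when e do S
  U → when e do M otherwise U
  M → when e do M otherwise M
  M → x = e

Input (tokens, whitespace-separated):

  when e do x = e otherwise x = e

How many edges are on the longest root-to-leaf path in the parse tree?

3

[S [M when e do [M x = e] otherwise [M x = e]]]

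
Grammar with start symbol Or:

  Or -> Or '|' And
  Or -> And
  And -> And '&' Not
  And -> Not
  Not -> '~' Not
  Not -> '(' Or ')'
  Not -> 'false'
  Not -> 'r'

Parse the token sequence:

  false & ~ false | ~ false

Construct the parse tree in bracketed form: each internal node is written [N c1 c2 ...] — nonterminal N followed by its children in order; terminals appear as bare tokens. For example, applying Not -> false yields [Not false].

Or
Or | And
And | And
And & Not | And
Not & Not | And
false & Not | And
false & ~ Not | And
false & ~ false | And
false & ~ false | Not
false & ~ false | ~ Not
false & ~ false | ~ false

[Or [Or [And [And [Not false]] & [Not ~ [Not false]]]] | [And [Not ~ [Not false]]]]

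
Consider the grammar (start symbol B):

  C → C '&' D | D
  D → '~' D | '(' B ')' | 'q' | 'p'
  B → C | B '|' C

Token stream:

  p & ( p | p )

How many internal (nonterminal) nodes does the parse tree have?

[B [C [C [D p]] & [D ( [B [B [C [D p]]] | [C [D p]]] )]]]

11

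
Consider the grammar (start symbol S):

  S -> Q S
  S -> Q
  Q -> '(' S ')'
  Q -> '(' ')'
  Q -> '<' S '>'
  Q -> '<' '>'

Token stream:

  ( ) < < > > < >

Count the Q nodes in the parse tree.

4

[S [Q ( )] [S [Q < [S [Q < >]] >] [S [Q < >]]]]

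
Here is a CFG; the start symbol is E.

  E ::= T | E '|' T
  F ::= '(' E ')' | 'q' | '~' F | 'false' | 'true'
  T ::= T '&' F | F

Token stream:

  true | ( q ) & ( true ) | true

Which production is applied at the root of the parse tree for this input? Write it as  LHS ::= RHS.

E ::= E '|' T

[E [E [E [T [F true]]] | [T [T [F ( [E [T [F q]]] )]] & [F ( [E [T [F true]]] )]]] | [T [F true]]]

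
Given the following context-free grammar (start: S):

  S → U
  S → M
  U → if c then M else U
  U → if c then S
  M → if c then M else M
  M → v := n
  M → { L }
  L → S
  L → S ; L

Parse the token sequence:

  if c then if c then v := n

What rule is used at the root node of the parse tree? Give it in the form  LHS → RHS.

[S [U if c then [S [U if c then [S [M v := n]]]]]]

S → U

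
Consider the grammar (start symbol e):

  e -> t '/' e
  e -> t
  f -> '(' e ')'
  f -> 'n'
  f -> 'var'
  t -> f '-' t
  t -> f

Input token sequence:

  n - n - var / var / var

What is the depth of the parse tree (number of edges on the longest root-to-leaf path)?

5

[e [t [f n] - [t [f n] - [t [f var]]]] / [e [t [f var]] / [e [t [f var]]]]]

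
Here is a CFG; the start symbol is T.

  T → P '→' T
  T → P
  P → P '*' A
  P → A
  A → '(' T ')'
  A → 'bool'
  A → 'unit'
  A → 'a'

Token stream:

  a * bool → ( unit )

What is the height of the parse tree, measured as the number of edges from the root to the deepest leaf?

7

[T [P [P [A a]] * [A bool]] → [T [P [A ( [T [P [A unit]]] )]]]]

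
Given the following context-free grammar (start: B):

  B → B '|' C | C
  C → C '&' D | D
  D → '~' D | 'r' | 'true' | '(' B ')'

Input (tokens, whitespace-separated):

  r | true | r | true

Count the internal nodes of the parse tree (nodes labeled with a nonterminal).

12

[B [B [B [B [C [D r]]] | [C [D true]]] | [C [D r]]] | [C [D true]]]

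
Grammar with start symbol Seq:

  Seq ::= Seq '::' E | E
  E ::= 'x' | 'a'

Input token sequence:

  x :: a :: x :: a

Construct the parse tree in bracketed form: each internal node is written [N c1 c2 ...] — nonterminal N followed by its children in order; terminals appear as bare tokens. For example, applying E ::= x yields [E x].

Seq
Seq :: E
Seq :: E :: E
Seq :: E :: E :: E
E :: E :: E :: E
x :: E :: E :: E
x :: a :: E :: E
x :: a :: x :: E
x :: a :: x :: a

[Seq [Seq [Seq [Seq [E x]] :: [E a]] :: [E x]] :: [E a]]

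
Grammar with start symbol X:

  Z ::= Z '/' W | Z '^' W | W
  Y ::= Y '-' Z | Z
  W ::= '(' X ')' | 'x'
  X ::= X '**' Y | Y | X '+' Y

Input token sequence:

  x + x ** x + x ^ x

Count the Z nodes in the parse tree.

5

[X [X [X [X [Y [Z [W x]]]] + [Y [Z [W x]]]] ** [Y [Z [W x]]]] + [Y [Z [Z [W x]] ^ [W x]]]]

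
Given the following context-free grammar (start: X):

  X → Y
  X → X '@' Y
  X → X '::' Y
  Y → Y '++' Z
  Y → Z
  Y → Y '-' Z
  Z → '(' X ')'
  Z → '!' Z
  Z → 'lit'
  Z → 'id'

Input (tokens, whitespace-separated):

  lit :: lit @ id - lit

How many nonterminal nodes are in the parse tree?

11

[X [X [X [Y [Z lit]]] :: [Y [Z lit]]] @ [Y [Y [Z id]] - [Z lit]]]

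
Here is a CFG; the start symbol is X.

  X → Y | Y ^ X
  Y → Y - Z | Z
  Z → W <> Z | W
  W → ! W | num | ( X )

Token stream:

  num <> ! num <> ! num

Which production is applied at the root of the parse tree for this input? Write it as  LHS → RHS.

X → Y

[X [Y [Z [W num] <> [Z [W ! [W num]] <> [Z [W ! [W num]]]]]]]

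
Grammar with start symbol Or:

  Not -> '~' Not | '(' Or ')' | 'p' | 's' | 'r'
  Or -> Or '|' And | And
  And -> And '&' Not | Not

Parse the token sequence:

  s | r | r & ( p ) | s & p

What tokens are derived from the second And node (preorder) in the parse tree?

[Or [Or [Or [Or [And [Not s]]] | [And [Not r]]] | [And [And [Not r]] & [Not ( [Or [And [Not p]]] )]]] | [And [And [Not s]] & [Not p]]]

r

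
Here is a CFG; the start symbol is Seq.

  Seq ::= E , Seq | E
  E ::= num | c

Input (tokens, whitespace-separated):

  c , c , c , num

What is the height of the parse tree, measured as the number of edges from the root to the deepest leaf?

5

[Seq [E c] , [Seq [E c] , [Seq [E c] , [Seq [E num]]]]]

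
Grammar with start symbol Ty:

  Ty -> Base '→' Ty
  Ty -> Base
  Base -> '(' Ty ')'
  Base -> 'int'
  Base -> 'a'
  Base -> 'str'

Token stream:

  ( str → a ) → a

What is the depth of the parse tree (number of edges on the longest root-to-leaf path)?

[Ty [Base ( [Ty [Base str] → [Ty [Base a]]] )] → [Ty [Base a]]]

5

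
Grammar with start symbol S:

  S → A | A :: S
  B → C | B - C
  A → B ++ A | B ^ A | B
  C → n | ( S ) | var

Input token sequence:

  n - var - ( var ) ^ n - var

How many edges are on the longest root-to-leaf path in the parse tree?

[S [A [B [B [B [C n]] - [C var]] - [C ( [S [A [B [C var]]]] )]] ^ [A [B [B [C n]] - [C var]]]]]

8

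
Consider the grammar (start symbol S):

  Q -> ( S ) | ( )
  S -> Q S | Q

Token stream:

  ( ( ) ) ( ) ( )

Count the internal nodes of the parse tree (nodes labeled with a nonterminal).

[S [Q ( [S [Q ( )]] )] [S [Q ( )] [S [Q ( )]]]]

8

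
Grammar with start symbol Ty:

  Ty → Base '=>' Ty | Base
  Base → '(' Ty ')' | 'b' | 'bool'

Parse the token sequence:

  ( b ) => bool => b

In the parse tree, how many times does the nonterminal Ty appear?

[Ty [Base ( [Ty [Base b]] )] => [Ty [Base bool] => [Ty [Base b]]]]

4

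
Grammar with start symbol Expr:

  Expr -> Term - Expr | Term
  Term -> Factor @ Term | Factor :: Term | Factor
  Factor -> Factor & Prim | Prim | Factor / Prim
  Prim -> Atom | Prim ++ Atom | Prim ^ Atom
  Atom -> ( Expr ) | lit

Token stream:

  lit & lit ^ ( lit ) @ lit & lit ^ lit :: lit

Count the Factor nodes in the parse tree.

[Expr [Term [Factor [Factor [Prim [Atom lit]]] & [Prim [Prim [Atom lit]] ^ [Atom ( [Expr [Term [Factor [Prim [Atom lit]]]]] )]]] @ [Term [Factor [Factor [Prim [Atom lit]]] & [Prim [Prim [Atom lit]] ^ [Atom lit]]] :: [Term [Factor [Prim [Atom lit]]]]]]]

6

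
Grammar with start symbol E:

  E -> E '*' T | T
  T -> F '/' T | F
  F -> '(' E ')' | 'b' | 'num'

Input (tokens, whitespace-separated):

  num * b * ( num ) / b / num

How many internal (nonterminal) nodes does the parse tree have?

16

[E [E [E [T [F num]]] * [T [F b]]] * [T [F ( [E [T [F num]]] )] / [T [F b] / [T [F num]]]]]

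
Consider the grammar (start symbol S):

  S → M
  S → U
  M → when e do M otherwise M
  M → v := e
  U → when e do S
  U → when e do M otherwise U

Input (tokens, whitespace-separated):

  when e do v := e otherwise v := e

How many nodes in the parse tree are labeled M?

3

[S [M when e do [M v := e] otherwise [M v := e]]]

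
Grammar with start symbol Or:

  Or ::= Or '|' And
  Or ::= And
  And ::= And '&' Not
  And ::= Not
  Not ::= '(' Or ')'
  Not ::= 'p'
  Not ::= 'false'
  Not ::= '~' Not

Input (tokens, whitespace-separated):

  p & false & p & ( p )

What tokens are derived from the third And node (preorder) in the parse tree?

p & false

[Or [And [And [And [And [Not p]] & [Not false]] & [Not p]] & [Not ( [Or [And [Not p]]] )]]]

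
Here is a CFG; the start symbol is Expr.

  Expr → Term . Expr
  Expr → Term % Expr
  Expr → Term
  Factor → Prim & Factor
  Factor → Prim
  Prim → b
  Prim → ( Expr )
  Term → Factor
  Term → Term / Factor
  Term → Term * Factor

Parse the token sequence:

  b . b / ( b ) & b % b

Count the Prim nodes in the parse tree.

[Expr [Term [Factor [Prim b]]] . [Expr [Term [Term [Factor [Prim b]]] / [Factor [Prim ( [Expr [Term [Factor [Prim b]]]] )] & [Factor [Prim b]]]] % [Expr [Term [Factor [Prim b]]]]]]

6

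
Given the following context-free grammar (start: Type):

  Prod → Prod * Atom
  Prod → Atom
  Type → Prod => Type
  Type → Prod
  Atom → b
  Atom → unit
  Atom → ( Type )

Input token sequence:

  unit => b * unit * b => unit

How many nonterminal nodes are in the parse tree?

13

[Type [Prod [Atom unit]] => [Type [Prod [Prod [Prod [Atom b]] * [Atom unit]] * [Atom b]] => [Type [Prod [Atom unit]]]]]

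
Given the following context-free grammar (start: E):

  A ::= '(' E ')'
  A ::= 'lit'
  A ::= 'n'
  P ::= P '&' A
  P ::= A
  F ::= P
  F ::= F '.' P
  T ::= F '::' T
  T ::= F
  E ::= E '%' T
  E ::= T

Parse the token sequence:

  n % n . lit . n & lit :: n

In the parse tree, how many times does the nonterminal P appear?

[E [E [T [F [P [A n]]]]] % [T [F [F [F [P [A n]]] . [P [A lit]]] . [P [P [A n]] & [A lit]]] :: [T [F [P [A n]]]]]]

6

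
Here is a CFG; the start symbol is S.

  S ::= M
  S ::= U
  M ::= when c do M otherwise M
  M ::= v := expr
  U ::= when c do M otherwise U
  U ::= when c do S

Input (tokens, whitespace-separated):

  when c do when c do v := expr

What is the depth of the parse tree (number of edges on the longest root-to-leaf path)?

[S [U when c do [S [U when c do [S [M v := expr]]]]]]

6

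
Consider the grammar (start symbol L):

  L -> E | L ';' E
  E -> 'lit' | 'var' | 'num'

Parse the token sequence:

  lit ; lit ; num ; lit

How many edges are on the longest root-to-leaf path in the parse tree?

5

[L [L [L [L [E lit]] ; [E lit]] ; [E num]] ; [E lit]]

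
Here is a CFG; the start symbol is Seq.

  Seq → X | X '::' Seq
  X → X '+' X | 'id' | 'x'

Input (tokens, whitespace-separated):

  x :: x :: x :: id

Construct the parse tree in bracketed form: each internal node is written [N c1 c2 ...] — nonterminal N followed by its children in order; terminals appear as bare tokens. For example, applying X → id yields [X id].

Seq
X :: Seq
x :: Seq
x :: X :: Seq
x :: x :: Seq
x :: x :: X :: Seq
x :: x :: x :: Seq
x :: x :: x :: X
x :: x :: x :: id

[Seq [X x] :: [Seq [X x] :: [Seq [X x] :: [Seq [X id]]]]]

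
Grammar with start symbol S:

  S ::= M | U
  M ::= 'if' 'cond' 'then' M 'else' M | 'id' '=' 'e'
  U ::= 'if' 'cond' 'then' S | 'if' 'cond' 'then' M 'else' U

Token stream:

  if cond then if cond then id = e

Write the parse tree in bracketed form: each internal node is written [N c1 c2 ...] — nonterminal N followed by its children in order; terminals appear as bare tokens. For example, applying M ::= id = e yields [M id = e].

S
U
if cond then S
if cond then U
if cond then if cond then S
if cond then if cond then M
if cond then if cond then id = e

[S [U if cond then [S [U if cond then [S [M id = e]]]]]]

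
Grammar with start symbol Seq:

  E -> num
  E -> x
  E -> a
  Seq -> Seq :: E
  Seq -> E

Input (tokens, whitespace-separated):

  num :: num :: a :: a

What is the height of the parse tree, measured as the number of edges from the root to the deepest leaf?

[Seq [Seq [Seq [Seq [E num]] :: [E num]] :: [E a]] :: [E a]]

5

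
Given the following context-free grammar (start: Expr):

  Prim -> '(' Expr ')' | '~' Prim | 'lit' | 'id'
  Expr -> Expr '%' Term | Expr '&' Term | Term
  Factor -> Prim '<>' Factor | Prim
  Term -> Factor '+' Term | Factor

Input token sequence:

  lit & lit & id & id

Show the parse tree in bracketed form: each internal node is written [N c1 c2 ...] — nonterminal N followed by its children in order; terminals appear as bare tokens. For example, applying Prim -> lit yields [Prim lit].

Expr
Expr & Term
Expr & Term & Term
Expr & Term & Term & Term
Term & Term & Term & Term
Factor & Term & Term & Term
Prim & Term & Term & Term
lit & Term & Term & Term
lit & Factor & Term & Term
lit & Prim & Term & Term
lit & lit & Term & Term
lit & lit & Factor & Term
lit & lit & Prim & Term
lit & lit & id & Term
lit & lit & id & Factor
lit & lit & id & Prim
lit & lit & id & id

[Expr [Expr [Expr [Expr [Term [Factor [Prim lit]]]] & [Term [Factor [Prim lit]]]] & [Term [Factor [Prim id]]]] & [Term [Factor [Prim id]]]]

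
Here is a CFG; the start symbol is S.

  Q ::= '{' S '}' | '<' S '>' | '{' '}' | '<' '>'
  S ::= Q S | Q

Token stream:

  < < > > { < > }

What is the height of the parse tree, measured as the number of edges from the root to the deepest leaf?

5

[S [Q < [S [Q < >]] >] [S [Q { [S [Q < >]] }]]]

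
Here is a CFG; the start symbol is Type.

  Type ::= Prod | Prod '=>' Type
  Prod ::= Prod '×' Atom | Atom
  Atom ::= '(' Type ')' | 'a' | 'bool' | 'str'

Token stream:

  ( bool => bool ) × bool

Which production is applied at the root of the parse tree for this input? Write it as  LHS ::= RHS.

Type ::= Prod

[Type [Prod [Prod [Atom ( [Type [Prod [Atom bool]] => [Type [Prod [Atom bool]]]] )]] × [Atom bool]]]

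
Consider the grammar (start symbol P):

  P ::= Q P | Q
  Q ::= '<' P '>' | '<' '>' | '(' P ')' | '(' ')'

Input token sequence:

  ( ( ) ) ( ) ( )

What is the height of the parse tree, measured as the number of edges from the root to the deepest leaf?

4

[P [Q ( [P [Q ( )]] )] [P [Q ( )] [P [Q ( )]]]]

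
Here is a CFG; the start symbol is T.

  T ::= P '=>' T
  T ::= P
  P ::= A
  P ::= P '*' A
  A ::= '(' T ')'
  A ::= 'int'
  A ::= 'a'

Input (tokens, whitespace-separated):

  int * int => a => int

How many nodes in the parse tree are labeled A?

4

[T [P [P [A int]] * [A int]] => [T [P [A a]] => [T [P [A int]]]]]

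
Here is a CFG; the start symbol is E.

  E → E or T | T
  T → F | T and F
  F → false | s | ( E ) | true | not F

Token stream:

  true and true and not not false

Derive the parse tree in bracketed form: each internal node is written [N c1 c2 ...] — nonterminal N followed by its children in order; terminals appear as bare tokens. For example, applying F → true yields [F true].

E
T
T and F
T and F and F
F and F and F
true and F and F
true and true and F
true and true and not F
true and true and not not F
true and true and not not false

[E [T [T [T [F true]] and [F true]] and [F not [F not [F false]]]]]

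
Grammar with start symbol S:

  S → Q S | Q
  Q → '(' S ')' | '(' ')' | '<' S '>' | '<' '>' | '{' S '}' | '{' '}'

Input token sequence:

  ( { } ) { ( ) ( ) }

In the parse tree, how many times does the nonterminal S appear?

[S [Q ( [S [Q { }]] )] [S [Q { [S [Q ( )] [S [Q ( )]]] }]]]

5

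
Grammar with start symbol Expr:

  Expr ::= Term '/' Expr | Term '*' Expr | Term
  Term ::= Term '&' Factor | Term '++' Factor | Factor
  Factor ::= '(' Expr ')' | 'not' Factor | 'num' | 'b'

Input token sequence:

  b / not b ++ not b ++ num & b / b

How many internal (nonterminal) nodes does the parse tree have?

[Expr [Term [Factor b]] / [Expr [Term [Term [Term [Term [Factor not [Factor b]]] ++ [Factor not [Factor b]]] ++ [Factor num]] & [Factor b]] / [Expr [Term [Factor b]]]]]

17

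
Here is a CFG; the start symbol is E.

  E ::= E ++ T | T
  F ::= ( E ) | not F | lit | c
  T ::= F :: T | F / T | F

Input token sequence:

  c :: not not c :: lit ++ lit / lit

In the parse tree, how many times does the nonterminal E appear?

[E [E [T [F c] :: [T [F not [F not [F c]]] :: [T [F lit]]]]] ++ [T [F lit] / [T [F lit]]]]

2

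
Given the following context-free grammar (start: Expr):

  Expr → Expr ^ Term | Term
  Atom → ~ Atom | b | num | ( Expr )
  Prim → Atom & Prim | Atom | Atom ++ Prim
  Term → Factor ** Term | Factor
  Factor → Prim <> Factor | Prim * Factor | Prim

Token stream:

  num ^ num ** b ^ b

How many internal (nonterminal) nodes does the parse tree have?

19

[Expr [Expr [Expr [Term [Factor [Prim [Atom num]]]]] ^ [Term [Factor [Prim [Atom num]]] ** [Term [Factor [Prim [Atom b]]]]]] ^ [Term [Factor [Prim [Atom b]]]]]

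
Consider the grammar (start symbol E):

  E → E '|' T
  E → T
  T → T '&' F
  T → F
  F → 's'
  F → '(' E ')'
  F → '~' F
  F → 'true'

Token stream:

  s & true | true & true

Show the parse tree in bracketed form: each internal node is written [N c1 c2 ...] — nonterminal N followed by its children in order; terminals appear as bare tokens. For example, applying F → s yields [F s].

[E [E [T [T [F s]] & [F true]]] | [T [T [F true]] & [F true]]]

E
E | T
T | T
T & F | T
F & F | T
s & F | T
s & true | T
s & true | T & F
s & true | F & F
s & true | true & F
s & true | true & true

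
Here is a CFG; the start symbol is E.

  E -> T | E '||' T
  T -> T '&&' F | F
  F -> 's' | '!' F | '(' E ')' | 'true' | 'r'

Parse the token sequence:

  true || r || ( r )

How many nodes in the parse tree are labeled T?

4

[E [E [E [T [F true]]] || [T [F r]]] || [T [F ( [E [T [F r]]] )]]]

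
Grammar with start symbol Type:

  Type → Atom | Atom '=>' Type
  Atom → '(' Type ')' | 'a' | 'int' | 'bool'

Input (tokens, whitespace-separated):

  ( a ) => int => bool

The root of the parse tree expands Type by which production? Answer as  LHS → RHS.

Type → Atom '=>' Type

[Type [Atom ( [Type [Atom a]] )] => [Type [Atom int] => [Type [Atom bool]]]]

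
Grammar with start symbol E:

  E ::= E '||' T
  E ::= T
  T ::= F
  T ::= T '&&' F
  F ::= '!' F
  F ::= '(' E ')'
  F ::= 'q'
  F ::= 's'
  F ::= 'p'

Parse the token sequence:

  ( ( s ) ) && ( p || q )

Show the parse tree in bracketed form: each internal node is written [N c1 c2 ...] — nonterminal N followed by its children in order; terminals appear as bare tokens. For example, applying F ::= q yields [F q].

[E [T [T [F ( [E [T [F ( [E [T [F s]]] )]]] )]] && [F ( [E [E [T [F p]]] || [T [F q]]] )]]]

E
T
T && F
F && F
( E ) && F
( T ) && F
( F ) && F
( ( E ) ) && F
( ( T ) ) && F
( ( F ) ) && F
( ( s ) ) && F
( ( s ) ) && ( E )
( ( s ) ) && ( E || T )
( ( s ) ) && ( T || T )
( ( s ) ) && ( F || T )
( ( s ) ) && ( p || T )
( ( s ) ) && ( p || F )
( ( s ) ) && ( p || q )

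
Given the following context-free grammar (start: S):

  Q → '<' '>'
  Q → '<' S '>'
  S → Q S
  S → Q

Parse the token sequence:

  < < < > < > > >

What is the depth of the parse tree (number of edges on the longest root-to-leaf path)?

[S [Q < [S [Q < [S [Q < >] [S [Q < >]]] >]] >]]

7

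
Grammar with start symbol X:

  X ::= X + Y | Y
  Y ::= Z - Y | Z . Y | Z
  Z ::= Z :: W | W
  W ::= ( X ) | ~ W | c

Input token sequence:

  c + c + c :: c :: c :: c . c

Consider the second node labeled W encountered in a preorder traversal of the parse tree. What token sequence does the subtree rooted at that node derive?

c

[X [X [X [Y [Z [W c]]]] + [Y [Z [W c]]]] + [Y [Z [Z [Z [Z [W c]] :: [W c]] :: [W c]] :: [W c]] . [Y [Z [W c]]]]]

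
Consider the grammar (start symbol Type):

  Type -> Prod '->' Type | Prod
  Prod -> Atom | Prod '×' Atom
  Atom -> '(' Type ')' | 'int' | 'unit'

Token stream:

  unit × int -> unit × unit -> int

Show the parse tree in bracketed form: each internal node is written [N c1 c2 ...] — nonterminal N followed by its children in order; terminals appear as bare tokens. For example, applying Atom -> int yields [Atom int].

Type
Prod -> Type
Prod × Atom -> Type
Atom × Atom -> Type
unit × Atom -> Type
unit × int -> Type
unit × int -> Prod -> Type
unit × int -> Prod × Atom -> Type
unit × int -> Atom × Atom -> Type
unit × int -> unit × Atom -> Type
unit × int -> unit × unit -> Type
unit × int -> unit × unit -> Prod
unit × int -> unit × unit -> Atom
unit × int -> unit × unit -> int

[Type [Prod [Prod [Atom unit]] × [Atom int]] -> [Type [Prod [Prod [Atom unit]] × [Atom unit]] -> [Type [Prod [Atom int]]]]]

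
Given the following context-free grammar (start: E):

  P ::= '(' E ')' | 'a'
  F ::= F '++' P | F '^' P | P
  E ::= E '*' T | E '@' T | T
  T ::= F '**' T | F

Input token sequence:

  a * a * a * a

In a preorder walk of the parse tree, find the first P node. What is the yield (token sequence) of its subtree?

[E [E [E [E [T [F [P a]]]] * [T [F [P a]]]] * [T [F [P a]]]] * [T [F [P a]]]]

a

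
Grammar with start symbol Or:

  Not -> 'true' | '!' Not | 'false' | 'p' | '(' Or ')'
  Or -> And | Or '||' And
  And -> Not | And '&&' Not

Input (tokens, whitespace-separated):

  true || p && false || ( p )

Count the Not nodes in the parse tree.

[Or [Or [Or [And [Not true]]] || [And [And [Not p]] && [Not false]]] || [And [Not ( [Or [And [Not p]]] )]]]

5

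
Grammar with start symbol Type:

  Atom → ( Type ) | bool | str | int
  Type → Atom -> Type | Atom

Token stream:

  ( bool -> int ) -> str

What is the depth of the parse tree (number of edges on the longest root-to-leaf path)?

5

[Type [Atom ( [Type [Atom bool] -> [Type [Atom int]]] )] -> [Type [Atom str]]]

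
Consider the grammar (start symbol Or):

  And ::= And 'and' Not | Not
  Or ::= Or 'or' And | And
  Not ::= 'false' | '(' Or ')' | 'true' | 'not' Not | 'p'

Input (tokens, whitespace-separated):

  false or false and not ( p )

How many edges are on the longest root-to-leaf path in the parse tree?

7

[Or [Or [And [Not false]]] or [And [And [Not false]] and [Not not [Not ( [Or [And [Not p]]] )]]]]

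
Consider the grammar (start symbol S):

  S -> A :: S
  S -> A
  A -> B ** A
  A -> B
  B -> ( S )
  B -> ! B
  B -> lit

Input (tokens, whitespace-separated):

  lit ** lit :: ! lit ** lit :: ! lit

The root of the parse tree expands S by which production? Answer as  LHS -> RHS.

[S [A [B lit] ** [A [B lit]]] :: [S [A [B ! [B lit]] ** [A [B lit]]] :: [S [A [B ! [B lit]]]]]]

S -> A :: S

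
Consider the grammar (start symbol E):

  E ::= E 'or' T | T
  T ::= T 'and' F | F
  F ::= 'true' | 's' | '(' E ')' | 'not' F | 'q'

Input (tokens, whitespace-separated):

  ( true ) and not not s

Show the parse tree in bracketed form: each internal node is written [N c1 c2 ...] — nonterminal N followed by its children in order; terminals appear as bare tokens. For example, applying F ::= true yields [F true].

[E [T [T [F ( [E [T [F true]]] )]] and [F not [F not [F s]]]]]

E
T
T and F
F and F
( E ) and F
( T ) and F
( F ) and F
( true ) and F
( true ) and not F
( true ) and not not F
( true ) and not not s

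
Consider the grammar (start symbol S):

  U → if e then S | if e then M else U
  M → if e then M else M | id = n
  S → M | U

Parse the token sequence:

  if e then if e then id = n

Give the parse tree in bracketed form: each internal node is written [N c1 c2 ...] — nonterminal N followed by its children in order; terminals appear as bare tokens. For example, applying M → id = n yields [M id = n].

S
U
if e then S
if e then U
if e then if e then S
if e then if e then M
if e then if e then id = n

[S [U if e then [S [U if e then [S [M id = n]]]]]]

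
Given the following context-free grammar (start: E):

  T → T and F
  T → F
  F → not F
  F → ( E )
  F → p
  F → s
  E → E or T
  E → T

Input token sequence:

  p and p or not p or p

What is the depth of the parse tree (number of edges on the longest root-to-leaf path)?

6

[E [E [E [T [T [F p]] and [F p]]] or [T [F not [F p]]]] or [T [F p]]]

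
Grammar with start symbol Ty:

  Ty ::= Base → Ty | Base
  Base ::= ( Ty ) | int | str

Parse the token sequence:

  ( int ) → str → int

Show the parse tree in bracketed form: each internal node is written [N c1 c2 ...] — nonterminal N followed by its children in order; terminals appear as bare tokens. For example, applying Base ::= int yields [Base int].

Ty
Base → Ty
( Ty ) → Ty
( Base ) → Ty
( int ) → Ty
( int ) → Base → Ty
( int ) → str → Ty
( int ) → str → Base
( int ) → str → int

[Ty [Base ( [Ty [Base int]] )] → [Ty [Base str] → [Ty [Base int]]]]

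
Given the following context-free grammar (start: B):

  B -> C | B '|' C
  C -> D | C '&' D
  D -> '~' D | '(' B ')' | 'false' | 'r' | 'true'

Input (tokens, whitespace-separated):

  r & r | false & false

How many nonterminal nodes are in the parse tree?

[B [B [C [C [D r]] & [D r]]] | [C [C [D false]] & [D false]]]

10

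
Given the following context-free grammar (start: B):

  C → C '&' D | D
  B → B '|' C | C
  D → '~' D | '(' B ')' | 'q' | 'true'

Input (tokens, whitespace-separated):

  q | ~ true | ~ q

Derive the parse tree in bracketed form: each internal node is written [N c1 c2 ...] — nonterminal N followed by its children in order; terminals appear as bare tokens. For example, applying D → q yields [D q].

B
B | C
B | C | C
C | C | C
D | C | C
q | C | C
q | D | C
q | ~ D | C
q | ~ true | C
q | ~ true | D
q | ~ true | ~ D
q | ~ true | ~ q

[B [B [B [C [D q]]] | [C [D ~ [D true]]]] | [C [D ~ [D q]]]]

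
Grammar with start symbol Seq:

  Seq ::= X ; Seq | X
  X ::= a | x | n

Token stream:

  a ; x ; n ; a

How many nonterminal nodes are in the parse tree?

[Seq [X a] ; [Seq [X x] ; [Seq [X n] ; [Seq [X a]]]]]

8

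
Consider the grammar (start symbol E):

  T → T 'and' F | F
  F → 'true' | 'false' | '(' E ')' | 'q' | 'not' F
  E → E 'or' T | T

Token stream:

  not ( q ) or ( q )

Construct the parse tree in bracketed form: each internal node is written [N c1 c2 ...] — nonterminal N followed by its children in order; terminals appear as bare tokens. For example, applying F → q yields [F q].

E
E or T
T or T
F or T
not F or T
not ( E ) or T
not ( T ) or T
not ( F ) or T
not ( q ) or T
not ( q ) or F
not ( q ) or ( E )
not ( q ) or ( T )
not ( q ) or ( F )
not ( q ) or ( q )

[E [E [T [F not [F ( [E [T [F q]]] )]]]] or [T [F ( [E [T [F q]]] )]]]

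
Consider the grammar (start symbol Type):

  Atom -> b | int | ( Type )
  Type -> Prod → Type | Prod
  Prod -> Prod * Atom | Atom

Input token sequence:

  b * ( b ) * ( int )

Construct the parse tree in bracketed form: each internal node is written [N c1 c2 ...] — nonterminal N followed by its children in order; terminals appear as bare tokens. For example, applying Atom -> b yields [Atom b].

[Type [Prod [Prod [Prod [Atom b]] * [Atom ( [Type [Prod [Atom b]]] )]] * [Atom ( [Type [Prod [Atom int]]] )]]]

Type
Prod
Prod * Atom
Prod * Atom * Atom
Atom * Atom * Atom
b * Atom * Atom
b * ( Type ) * Atom
b * ( Prod ) * Atom
b * ( Atom ) * Atom
b * ( b ) * Atom
b * ( b ) * ( Type )
b * ( b ) * ( Prod )
b * ( b ) * ( Atom )
b * ( b ) * ( int )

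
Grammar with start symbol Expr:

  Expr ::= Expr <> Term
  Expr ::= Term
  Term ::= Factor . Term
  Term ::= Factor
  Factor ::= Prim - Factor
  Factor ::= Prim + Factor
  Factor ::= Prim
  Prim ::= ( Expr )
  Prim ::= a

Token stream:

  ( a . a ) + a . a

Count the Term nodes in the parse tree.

[Expr [Term [Factor [Prim ( [Expr [Term [Factor [Prim a]] . [Term [Factor [Prim a]]]]] )] + [Factor [Prim a]]] . [Term [Factor [Prim a]]]]]

4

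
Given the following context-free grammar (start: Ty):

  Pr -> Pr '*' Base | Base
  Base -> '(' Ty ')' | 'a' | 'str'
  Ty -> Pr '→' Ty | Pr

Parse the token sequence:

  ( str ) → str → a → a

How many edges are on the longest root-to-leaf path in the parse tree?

[Ty [Pr [Base ( [Ty [Pr [Base str]]] )]] → [Ty [Pr [Base str]] → [Ty [Pr [Base a]] → [Ty [Pr [Base a]]]]]]

6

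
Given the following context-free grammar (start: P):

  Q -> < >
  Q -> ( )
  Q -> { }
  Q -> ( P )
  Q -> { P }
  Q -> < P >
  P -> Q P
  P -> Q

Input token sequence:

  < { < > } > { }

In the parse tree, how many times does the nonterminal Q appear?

4

[P [Q < [P [Q { [P [Q < >]] }]] >] [P [Q { }]]]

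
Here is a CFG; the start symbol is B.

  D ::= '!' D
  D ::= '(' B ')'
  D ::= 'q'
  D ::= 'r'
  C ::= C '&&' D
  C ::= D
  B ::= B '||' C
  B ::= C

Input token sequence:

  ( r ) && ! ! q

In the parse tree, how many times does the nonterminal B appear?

2

[B [C [C [D ( [B [C [D r]]] )]] && [D ! [D ! [D q]]]]]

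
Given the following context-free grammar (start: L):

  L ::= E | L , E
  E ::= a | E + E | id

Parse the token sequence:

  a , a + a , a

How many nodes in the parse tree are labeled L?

[L [L [L [E a]] , [E [E a] + [E a]]] , [E a]]

3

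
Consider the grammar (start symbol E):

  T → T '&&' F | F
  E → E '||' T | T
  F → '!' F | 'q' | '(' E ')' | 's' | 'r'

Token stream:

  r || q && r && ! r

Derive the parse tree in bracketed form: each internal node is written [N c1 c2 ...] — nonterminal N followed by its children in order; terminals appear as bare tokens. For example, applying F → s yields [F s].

[E [E [T [F r]]] || [T [T [T [F q]] && [F r]] && [F ! [F r]]]]

E
E || T
T || T
F || T
r || T
r || T && F
r || T && F && F
r || F && F && F
r || q && F && F
r || q && r && F
r || q && r && ! F
r || q && r && ! r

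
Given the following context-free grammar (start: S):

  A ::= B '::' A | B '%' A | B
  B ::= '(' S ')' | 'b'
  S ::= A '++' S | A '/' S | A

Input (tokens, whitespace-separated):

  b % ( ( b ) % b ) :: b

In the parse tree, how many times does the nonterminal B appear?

[S [A [B b] % [A [B ( [S [A [B ( [S [A [B b]]] )] % [A [B b]]]] )] :: [A [B b]]]]]

6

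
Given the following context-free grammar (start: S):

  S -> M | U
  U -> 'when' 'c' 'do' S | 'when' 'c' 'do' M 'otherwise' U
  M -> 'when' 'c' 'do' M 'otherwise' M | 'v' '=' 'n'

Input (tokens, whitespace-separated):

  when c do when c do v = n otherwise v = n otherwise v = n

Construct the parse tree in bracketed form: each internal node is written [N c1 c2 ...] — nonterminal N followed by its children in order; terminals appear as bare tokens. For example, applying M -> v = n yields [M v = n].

[S [M when c do [M when c do [M v = n] otherwise [M v = n]] otherwise [M v = n]]]

S
M
when c do M otherwise M
when c do when c do M otherwise M otherwise M
when c do when c do v = n otherwise M otherwise M
when c do when c do v = n otherwise v = n otherwise M
when c do when c do v = n otherwise v = n otherwise v = n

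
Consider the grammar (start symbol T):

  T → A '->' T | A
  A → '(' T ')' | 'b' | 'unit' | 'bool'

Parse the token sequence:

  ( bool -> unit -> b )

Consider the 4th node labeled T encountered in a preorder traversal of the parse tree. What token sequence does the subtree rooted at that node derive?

b

[T [A ( [T [A bool] -> [T [A unit] -> [T [A b]]]] )]]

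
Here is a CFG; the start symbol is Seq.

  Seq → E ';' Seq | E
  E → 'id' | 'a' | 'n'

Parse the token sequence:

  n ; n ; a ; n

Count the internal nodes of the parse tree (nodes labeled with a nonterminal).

8

[Seq [E n] ; [Seq [E n] ; [Seq [E a] ; [Seq [E n]]]]]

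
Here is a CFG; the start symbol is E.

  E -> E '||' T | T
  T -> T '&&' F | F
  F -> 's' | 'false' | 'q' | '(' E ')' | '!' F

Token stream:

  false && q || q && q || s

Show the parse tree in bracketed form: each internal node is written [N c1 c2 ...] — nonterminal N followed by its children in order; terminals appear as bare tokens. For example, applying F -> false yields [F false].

E
E || T
E || T || T
T || T || T
T && F || T || T
F && F || T || T
false && F || T || T
false && q || T || T
false && q || T && F || T
false && q || F && F || T
false && q || q && F || T
false && q || q && q || T
false && q || q && q || F
false && q || q && q || s

[E [E [E [T [T [F false]] && [F q]]] || [T [T [F q]] && [F q]]] || [T [F s]]]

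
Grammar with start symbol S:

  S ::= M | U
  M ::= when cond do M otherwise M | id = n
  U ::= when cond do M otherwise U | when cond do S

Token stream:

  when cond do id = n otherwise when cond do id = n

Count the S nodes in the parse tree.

[S [U when cond do [M id = n] otherwise [U when cond do [S [M id = n]]]]]

2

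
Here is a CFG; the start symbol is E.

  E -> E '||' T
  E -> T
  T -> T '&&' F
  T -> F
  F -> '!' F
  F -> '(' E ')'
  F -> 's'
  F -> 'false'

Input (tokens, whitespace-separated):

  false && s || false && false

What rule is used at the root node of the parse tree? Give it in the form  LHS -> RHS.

E -> E '||' T

[E [E [T [T [F false]] && [F s]]] || [T [T [F false]] && [F false]]]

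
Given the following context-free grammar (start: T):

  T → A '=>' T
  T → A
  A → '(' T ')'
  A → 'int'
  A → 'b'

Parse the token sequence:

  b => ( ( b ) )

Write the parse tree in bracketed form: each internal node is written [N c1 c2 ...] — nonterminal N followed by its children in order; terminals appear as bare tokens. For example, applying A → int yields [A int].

T
A => T
b => T
b => A
b => ( T )
b => ( A )
b => ( ( T ) )
b => ( ( A ) )
b => ( ( b ) )

[T [A b] => [T [A ( [T [A ( [T [A b]] )]] )]]]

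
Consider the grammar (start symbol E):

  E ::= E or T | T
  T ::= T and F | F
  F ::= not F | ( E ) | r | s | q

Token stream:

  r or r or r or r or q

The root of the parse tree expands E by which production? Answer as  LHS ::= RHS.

E ::= E or T

[E [E [E [E [E [T [F r]]] or [T [F r]]] or [T [F r]]] or [T [F r]]] or [T [F q]]]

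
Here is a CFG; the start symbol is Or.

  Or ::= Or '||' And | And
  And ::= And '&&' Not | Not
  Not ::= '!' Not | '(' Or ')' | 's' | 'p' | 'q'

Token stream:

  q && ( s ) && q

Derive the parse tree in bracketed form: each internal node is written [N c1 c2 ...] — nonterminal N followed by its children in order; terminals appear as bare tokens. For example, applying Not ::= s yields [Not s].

Or
And
And && Not
And && Not && Not
Not && Not && Not
q && Not && Not
q && ( Or ) && Not
q && ( And ) && Not
q && ( Not ) && Not
q && ( s ) && Not
q && ( s ) && q

[Or [And [And [And [Not q]] && [Not ( [Or [And [Not s]]] )]] && [Not q]]]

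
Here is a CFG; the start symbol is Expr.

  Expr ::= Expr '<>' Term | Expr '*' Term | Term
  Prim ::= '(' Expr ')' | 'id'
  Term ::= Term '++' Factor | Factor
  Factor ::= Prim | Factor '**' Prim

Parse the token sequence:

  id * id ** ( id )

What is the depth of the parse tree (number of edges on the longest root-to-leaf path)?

8

[Expr [Expr [Term [Factor [Prim id]]]] * [Term [Factor [Factor [Prim id]] ** [Prim ( [Expr [Term [Factor [Prim id]]]] )]]]]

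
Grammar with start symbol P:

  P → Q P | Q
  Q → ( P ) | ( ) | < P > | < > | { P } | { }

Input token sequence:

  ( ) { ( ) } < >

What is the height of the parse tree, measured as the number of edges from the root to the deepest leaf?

[P [Q ( )] [P [Q { [P [Q ( )]] }] [P [Q < >]]]]

5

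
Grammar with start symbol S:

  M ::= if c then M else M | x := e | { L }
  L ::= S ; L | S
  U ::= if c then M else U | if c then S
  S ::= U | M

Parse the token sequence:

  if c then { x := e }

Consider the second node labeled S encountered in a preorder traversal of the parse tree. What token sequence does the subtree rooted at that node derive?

{ x := e }

[S [U if c then [S [M { [L [S [M x := e]]] }]]]]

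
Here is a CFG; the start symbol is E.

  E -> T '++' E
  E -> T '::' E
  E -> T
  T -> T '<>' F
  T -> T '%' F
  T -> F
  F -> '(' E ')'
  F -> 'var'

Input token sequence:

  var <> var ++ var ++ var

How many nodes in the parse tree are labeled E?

[E [T [T [F var]] <> [F var]] ++ [E [T [F var]] ++ [E [T [F var]]]]]

3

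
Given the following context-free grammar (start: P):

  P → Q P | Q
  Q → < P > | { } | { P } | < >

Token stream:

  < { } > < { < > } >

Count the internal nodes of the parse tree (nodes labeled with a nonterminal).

10

[P [Q < [P [Q { }]] >] [P [Q < [P [Q { [P [Q < >]] }]] >]]]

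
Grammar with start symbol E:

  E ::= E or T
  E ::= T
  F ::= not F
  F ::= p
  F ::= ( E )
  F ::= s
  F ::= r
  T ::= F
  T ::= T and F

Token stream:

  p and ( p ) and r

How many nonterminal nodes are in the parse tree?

10

[E [T [T [T [F p]] and [F ( [E [T [F p]]] )]] and [F r]]]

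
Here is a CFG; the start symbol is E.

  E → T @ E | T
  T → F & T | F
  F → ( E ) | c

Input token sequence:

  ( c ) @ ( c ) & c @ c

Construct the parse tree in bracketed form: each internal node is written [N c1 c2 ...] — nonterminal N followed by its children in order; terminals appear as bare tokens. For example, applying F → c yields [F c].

E
T @ E
F @ E
( E ) @ E
( T ) @ E
( F ) @ E
( c ) @ E
( c ) @ T @ E
( c ) @ F & T @ E
( c ) @ ( E ) & T @ E
( c ) @ ( T ) & T @ E
( c ) @ ( F ) & T @ E
( c ) @ ( c ) & T @ E
( c ) @ ( c ) & F @ E
( c ) @ ( c ) & c @ E
( c ) @ ( c ) & c @ T
( c ) @ ( c ) & c @ F
( c ) @ ( c ) & c @ c

[E [T [F ( [E [T [F c]]] )]] @ [E [T [F ( [E [T [F c]]] )] & [T [F c]]] @ [E [T [F c]]]]]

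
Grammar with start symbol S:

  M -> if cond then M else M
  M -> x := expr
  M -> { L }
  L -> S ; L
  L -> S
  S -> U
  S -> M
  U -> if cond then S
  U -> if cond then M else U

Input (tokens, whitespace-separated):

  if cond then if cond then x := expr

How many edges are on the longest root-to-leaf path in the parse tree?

[S [U if cond then [S [U if cond then [S [M x := expr]]]]]]

6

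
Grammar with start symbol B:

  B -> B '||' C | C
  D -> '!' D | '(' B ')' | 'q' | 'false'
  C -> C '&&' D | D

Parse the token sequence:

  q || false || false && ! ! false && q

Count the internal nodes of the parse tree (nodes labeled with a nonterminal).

15

[B [B [B [C [D q]]] || [C [D false]]] || [C [C [C [D false]] && [D ! [D ! [D false]]]] && [D q]]]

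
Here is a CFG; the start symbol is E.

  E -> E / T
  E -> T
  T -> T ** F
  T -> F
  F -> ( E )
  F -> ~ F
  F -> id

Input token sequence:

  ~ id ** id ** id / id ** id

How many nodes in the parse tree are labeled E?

2

[E [E [T [T [T [F ~ [F id]]] ** [F id]] ** [F id]]] / [T [T [F id]] ** [F id]]]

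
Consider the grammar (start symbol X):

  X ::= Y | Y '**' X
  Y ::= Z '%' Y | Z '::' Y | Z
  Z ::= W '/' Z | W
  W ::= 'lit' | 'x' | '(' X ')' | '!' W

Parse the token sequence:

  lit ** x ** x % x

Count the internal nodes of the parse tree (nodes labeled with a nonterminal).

15

[X [Y [Z [W lit]]] ** [X [Y [Z [W x]]] ** [X [Y [Z [W x]] % [Y [Z [W x]]]]]]]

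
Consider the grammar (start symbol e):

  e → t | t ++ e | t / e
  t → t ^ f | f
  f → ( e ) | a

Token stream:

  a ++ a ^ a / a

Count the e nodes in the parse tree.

3

[e [t [f a]] ++ [e [t [t [f a]] ^ [f a]] / [e [t [f a]]]]]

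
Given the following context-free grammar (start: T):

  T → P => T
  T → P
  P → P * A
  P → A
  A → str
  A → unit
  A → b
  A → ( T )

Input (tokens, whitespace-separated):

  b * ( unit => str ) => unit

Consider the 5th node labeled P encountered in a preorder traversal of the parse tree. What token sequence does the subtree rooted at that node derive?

[T [P [P [A b]] * [A ( [T [P [A unit]] => [T [P [A str]]]] )]] => [T [P [A unit]]]]

unit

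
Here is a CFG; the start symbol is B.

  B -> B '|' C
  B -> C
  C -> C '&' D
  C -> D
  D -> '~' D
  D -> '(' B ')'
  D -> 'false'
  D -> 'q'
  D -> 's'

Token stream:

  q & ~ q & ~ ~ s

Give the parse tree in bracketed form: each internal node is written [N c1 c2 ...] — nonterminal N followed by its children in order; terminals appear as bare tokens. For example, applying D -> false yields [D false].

B
C
C & D
C & D & D
D & D & D
q & D & D
q & ~ D & D
q & ~ q & D
q & ~ q & ~ D
q & ~ q & ~ ~ D
q & ~ q & ~ ~ s

[B [C [C [C [D q]] & [D ~ [D q]]] & [D ~ [D ~ [D s]]]]]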